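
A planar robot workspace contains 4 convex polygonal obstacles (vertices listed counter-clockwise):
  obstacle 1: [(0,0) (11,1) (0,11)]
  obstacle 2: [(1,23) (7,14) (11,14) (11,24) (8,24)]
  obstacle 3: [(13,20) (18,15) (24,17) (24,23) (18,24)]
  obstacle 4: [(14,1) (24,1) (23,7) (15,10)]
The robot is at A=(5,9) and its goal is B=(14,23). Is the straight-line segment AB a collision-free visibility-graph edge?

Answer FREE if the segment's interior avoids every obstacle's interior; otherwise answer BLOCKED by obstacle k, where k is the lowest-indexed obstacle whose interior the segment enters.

Obstacle 1 [(0,0) (11,1) (0,11)]:
  edge (0,0)–(11,1): clear
  edge (11,1)–(0,11): clear
  edge (0,11)–(0,0): clear
  midpoint (19/2,16) outside
  → clear
Obstacle 2 [(1,23) (7,14) (11,14) (11,24) (8,24)]:
  edge (1,23)–(7,14): clear
  edge (7,14)–(11,14): crosses AB
  edge (11,14)–(11,24): crosses AB
  edge (11,24)–(8,24): clear
  edge (8,24)–(1,23): clear
  → BLOCKED
Obstacle 3 [(13,20) (18,15) (24,17) (24,23) (18,24)]:
  edge (13,20)–(18,15): clear
  edge (18,15)–(24,17): clear
  edge (24,17)–(24,23): clear
  edge (24,23)–(18,24): clear
  edge (18,24)–(13,20): clear
  midpoint (19/2,16) outside
  → clear
Obstacle 4 [(14,1) (24,1) (23,7) (15,10)]:
  edge (14,1)–(24,1): clear
  edge (24,1)–(23,7): clear
  edge (23,7)–(15,10): clear
  edge (15,10)–(14,1): clear
  midpoint (19/2,16) outside
  → clear

BLOCKED by obstacle 2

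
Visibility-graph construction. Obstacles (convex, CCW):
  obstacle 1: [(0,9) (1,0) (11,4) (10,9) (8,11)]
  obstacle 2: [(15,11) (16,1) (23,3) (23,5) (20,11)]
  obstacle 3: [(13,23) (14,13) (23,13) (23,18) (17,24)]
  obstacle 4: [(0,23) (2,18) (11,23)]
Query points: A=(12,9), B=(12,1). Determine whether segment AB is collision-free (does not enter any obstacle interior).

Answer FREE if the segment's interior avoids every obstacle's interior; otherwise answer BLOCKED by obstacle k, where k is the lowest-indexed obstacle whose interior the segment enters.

Obstacle 1 [(0,9) (1,0) (11,4) (10,9) (8,11)]:
  edge (0,9)–(1,0): clear
  edge (1,0)–(11,4): clear
  edge (11,4)–(10,9): clear
  edge (10,9)–(8,11): clear
  edge (8,11)–(0,9): clear
  midpoint (12,5) outside
  → clear
Obstacle 2 [(15,11) (16,1) (23,3) (23,5) (20,11)]:
  edge (15,11)–(16,1): clear
  edge (16,1)–(23,3): clear
  edge (23,3)–(23,5): clear
  edge (23,5)–(20,11): clear
  edge (20,11)–(15,11): clear
  midpoint (12,5) outside
  → clear
Obstacle 3 [(13,23) (14,13) (23,13) (23,18) (17,24)]:
  edge (13,23)–(14,13): clear
  edge (14,13)–(23,13): clear
  edge (23,13)–(23,18): clear
  edge (23,18)–(17,24): clear
  edge (17,24)–(13,23): clear
  midpoint (12,5) outside
  → clear
Obstacle 4 [(0,23) (2,18) (11,23)]:
  edge (0,23)–(2,18): clear
  edge (2,18)–(11,23): clear
  edge (11,23)–(0,23): clear
  midpoint (12,5) outside
  → clear

FREE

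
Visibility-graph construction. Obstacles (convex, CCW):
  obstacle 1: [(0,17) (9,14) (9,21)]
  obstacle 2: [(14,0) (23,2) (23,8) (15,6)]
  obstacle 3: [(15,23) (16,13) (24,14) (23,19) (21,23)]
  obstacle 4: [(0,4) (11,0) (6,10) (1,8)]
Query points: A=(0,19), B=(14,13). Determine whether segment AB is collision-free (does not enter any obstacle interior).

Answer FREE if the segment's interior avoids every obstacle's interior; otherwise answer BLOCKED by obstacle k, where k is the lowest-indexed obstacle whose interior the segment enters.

BLOCKED by obstacle 1

Obstacle 1 [(0,17) (9,14) (9,21)]:
  edge (0,17)–(9,14): clear
  edge (9,14)–(9,21): crosses AB
  edge (9,21)–(0,17): crosses AB
  → BLOCKED
Obstacle 2 [(14,0) (23,2) (23,8) (15,6)]:
  edge (14,0)–(23,2): clear
  edge (23,2)–(23,8): clear
  edge (23,8)–(15,6): clear
  edge (15,6)–(14,0): clear
  midpoint (7,16) outside
  → clear
Obstacle 3 [(15,23) (16,13) (24,14) (23,19) (21,23)]:
  edge (15,23)–(16,13): clear
  edge (16,13)–(24,14): clear
  edge (24,14)–(23,19): clear
  edge (23,19)–(21,23): clear
  edge (21,23)–(15,23): clear
  midpoint (7,16) outside
  → clear
Obstacle 4 [(0,4) (11,0) (6,10) (1,8)]:
  edge (0,4)–(11,0): clear
  edge (11,0)–(6,10): clear
  edge (6,10)–(1,8): clear
  edge (1,8)–(0,4): clear
  midpoint (7,16) outside
  → clear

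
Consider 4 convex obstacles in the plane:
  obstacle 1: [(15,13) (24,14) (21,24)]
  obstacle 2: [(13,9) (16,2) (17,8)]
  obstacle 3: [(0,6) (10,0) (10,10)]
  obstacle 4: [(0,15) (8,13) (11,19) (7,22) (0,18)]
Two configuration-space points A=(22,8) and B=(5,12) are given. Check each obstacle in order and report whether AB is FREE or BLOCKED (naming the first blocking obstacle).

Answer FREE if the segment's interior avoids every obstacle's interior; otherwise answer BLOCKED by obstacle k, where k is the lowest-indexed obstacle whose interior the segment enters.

Obstacle 1 [(15,13) (24,14) (21,24)]:
  edge (15,13)–(24,14): clear
  edge (24,14)–(21,24): clear
  edge (21,24)–(15,13): clear
  midpoint (27/2,10) outside
  → clear
Obstacle 2 [(13,9) (16,2) (17,8)]:
  edge (13,9)–(16,2): clear
  edge (16,2)–(17,8): clear
  edge (17,8)–(13,9): clear
  midpoint (27/2,10) outside
  → clear
Obstacle 3 [(0,6) (10,0) (10,10)]:
  edge (0,6)–(10,0): clear
  edge (10,0)–(10,10): clear
  edge (10,10)–(0,6): clear
  midpoint (27/2,10) outside
  → clear
Obstacle 4 [(0,15) (8,13) (11,19) (7,22) (0,18)]:
  edge (0,15)–(8,13): clear
  edge (8,13)–(11,19): clear
  edge (11,19)–(7,22): clear
  edge (7,22)–(0,18): clear
  edge (0,18)–(0,15): clear
  midpoint (27/2,10) outside
  → clear

FREE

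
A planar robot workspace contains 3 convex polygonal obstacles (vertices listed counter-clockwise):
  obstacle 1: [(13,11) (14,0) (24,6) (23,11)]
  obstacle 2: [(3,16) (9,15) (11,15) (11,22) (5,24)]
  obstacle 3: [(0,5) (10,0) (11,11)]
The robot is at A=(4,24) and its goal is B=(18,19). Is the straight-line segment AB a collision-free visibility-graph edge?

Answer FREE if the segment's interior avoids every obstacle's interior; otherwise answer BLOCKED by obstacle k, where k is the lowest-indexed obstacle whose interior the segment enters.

BLOCKED by obstacle 2

Obstacle 1 [(13,11) (14,0) (24,6) (23,11)]:
  edge (13,11)–(14,0): clear
  edge (14,0)–(24,6): clear
  edge (24,6)–(23,11): clear
  edge (23,11)–(13,11): clear
  midpoint (11,43/2) outside
  → clear
Obstacle 2 [(3,16) (9,15) (11,15) (11,22) (5,24)]:
  edge (3,16)–(9,15): clear
  edge (9,15)–(11,15): clear
  edge (11,15)–(11,22): crosses AB
  edge (11,22)–(5,24): clear
  edge (5,24)–(3,16): crosses AB
  → BLOCKED
Obstacle 3 [(0,5) (10,0) (11,11)]:
  edge (0,5)–(10,0): clear
  edge (10,0)–(11,11): clear
  edge (11,11)–(0,5): clear
  midpoint (11,43/2) outside
  → clear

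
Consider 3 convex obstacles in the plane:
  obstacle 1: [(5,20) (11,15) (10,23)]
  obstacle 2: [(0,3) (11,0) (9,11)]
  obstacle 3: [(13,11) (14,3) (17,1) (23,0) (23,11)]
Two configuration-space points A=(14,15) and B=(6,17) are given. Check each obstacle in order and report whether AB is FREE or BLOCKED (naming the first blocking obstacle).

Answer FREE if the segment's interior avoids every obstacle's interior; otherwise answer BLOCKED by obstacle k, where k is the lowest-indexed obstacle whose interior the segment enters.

BLOCKED by obstacle 1

Obstacle 1 [(5,20) (11,15) (10,23)]:
  edge (5,20)–(11,15): crosses AB
  edge (11,15)–(10,23): crosses AB
  edge (10,23)–(5,20): clear
  → BLOCKED
Obstacle 2 [(0,3) (11,0) (9,11)]:
  edge (0,3)–(11,0): clear
  edge (11,0)–(9,11): clear
  edge (9,11)–(0,3): clear
  midpoint (10,16) outside
  → clear
Obstacle 3 [(13,11) (14,3) (17,1) (23,0) (23,11)]:
  edge (13,11)–(14,3): clear
  edge (14,3)–(17,1): clear
  edge (17,1)–(23,0): clear
  edge (23,0)–(23,11): clear
  edge (23,11)–(13,11): clear
  midpoint (10,16) outside
  → clear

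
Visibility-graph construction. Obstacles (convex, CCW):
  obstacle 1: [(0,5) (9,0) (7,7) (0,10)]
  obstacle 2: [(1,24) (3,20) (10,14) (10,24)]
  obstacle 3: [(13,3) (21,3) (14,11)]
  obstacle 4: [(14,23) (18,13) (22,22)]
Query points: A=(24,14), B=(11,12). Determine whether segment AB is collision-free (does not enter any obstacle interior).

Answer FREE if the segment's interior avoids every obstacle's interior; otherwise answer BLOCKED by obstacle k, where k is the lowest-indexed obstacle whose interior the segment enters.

BLOCKED by obstacle 4

Obstacle 1 [(0,5) (9,0) (7,7) (0,10)]:
  edge (0,5)–(9,0): clear
  edge (9,0)–(7,7): clear
  edge (7,7)–(0,10): clear
  edge (0,10)–(0,5): clear
  midpoint (35/2,13) outside
  → clear
Obstacle 2 [(1,24) (3,20) (10,14) (10,24)]:
  edge (1,24)–(3,20): clear
  edge (3,20)–(10,14): clear
  edge (10,14)–(10,24): clear
  edge (10,24)–(1,24): clear
  midpoint (35/2,13) outside
  → clear
Obstacle 3 [(13,3) (21,3) (14,11)]:
  edge (13,3)–(21,3): clear
  edge (21,3)–(14,11): clear
  edge (14,11)–(13,3): clear
  midpoint (35/2,13) outside
  → clear
Obstacle 4 [(14,23) (18,13) (22,22)]:
  edge (14,23)–(18,13): crosses AB
  edge (18,13)–(22,22): crosses AB
  edge (22,22)–(14,23): clear
  → BLOCKED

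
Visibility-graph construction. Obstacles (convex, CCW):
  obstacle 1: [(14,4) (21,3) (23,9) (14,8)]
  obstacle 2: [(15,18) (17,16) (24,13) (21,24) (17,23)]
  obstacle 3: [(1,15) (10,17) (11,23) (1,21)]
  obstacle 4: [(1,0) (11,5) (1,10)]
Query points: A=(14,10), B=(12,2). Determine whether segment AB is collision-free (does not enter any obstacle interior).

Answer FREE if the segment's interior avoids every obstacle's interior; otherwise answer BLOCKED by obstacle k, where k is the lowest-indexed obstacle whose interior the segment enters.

Obstacle 1 [(14,4) (21,3) (23,9) (14,8)]:
  edge (14,4)–(21,3): clear
  edge (21,3)–(23,9): clear
  edge (23,9)–(14,8): clear
  edge (14,8)–(14,4): clear
  midpoint (13,6) outside
  → clear
Obstacle 2 [(15,18) (17,16) (24,13) (21,24) (17,23)]:
  edge (15,18)–(17,16): clear
  edge (17,16)–(24,13): clear
  edge (24,13)–(21,24): clear
  edge (21,24)–(17,23): clear
  edge (17,23)–(15,18): clear
  midpoint (13,6) outside
  → clear
Obstacle 3 [(1,15) (10,17) (11,23) (1,21)]:
  edge (1,15)–(10,17): clear
  edge (10,17)–(11,23): clear
  edge (11,23)–(1,21): clear
  edge (1,21)–(1,15): clear
  midpoint (13,6) outside
  → clear
Obstacle 4 [(1,0) (11,5) (1,10)]:
  edge (1,0)–(11,5): clear
  edge (11,5)–(1,10): clear
  edge (1,10)–(1,0): clear
  midpoint (13,6) outside
  → clear

FREE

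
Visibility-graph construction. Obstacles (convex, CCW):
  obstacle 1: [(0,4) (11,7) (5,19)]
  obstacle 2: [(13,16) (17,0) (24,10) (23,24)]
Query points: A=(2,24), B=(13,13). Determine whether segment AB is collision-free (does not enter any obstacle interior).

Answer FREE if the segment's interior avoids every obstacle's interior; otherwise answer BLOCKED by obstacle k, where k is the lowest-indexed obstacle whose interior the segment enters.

Obstacle 1 [(0,4) (11,7) (5,19)]:
  edge (0,4)–(11,7): clear
  edge (11,7)–(5,19): clear
  edge (5,19)–(0,4): clear
  midpoint (15/2,37/2) outside
  → clear
Obstacle 2 [(13,16) (17,0) (24,10) (23,24)]:
  edge (13,16)–(17,0): clear
  edge (17,0)–(24,10): clear
  edge (24,10)–(23,24): clear
  edge (23,24)–(13,16): clear
  midpoint (15/2,37/2) outside
  → clear

FREE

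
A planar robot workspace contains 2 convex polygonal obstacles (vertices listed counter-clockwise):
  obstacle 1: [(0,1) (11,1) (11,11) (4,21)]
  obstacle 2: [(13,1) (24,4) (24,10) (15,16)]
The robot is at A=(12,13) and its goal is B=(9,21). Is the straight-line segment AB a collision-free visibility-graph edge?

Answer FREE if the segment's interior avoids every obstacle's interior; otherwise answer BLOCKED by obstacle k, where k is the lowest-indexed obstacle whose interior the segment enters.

Obstacle 1 [(0,1) (11,1) (11,11) (4,21)]:
  edge (0,1)–(11,1): clear
  edge (11,1)–(11,11): clear
  edge (11,11)–(4,21): clear
  edge (4,21)–(0,1): clear
  midpoint (21/2,17) outside
  → clear
Obstacle 2 [(13,1) (24,4) (24,10) (15,16)]:
  edge (13,1)–(24,4): clear
  edge (24,4)–(24,10): clear
  edge (24,10)–(15,16): clear
  edge (15,16)–(13,1): clear
  midpoint (21/2,17) outside
  → clear

FREE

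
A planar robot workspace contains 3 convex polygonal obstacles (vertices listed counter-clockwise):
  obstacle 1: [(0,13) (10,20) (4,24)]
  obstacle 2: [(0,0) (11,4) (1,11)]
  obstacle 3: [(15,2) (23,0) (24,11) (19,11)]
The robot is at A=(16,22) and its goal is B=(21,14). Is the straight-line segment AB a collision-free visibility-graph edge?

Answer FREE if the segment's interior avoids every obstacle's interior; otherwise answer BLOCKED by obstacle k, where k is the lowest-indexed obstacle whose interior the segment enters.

FREE

Obstacle 1 [(0,13) (10,20) (4,24)]:
  edge (0,13)–(10,20): clear
  edge (10,20)–(4,24): clear
  edge (4,24)–(0,13): clear
  midpoint (37/2,18) outside
  → clear
Obstacle 2 [(0,0) (11,4) (1,11)]:
  edge (0,0)–(11,4): clear
  edge (11,4)–(1,11): clear
  edge (1,11)–(0,0): clear
  midpoint (37/2,18) outside
  → clear
Obstacle 3 [(15,2) (23,0) (24,11) (19,11)]:
  edge (15,2)–(23,0): clear
  edge (23,0)–(24,11): clear
  edge (24,11)–(19,11): clear
  edge (19,11)–(15,2): clear
  midpoint (37/2,18) outside
  → clear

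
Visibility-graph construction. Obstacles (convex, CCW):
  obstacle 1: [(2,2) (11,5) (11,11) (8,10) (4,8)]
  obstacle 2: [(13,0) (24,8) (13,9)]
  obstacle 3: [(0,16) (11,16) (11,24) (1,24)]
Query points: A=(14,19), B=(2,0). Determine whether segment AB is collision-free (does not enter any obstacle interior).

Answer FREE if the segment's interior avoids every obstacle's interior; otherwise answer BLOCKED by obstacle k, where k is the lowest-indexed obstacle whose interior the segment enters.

Obstacle 1 [(2,2) (11,5) (11,11) (8,10) (4,8)]:
  edge (2,2)–(11,5): crosses AB
  edge (11,5)–(11,11): clear
  edge (11,11)–(8,10): crosses AB
  edge (8,10)–(4,8): clear
  edge (4,8)–(2,2): clear
  → BLOCKED
Obstacle 2 [(13,0) (24,8) (13,9)]:
  edge (13,0)–(24,8): clear
  edge (24,8)–(13,9): clear
  edge (13,9)–(13,0): clear
  midpoint (8,19/2) outside
  → clear
Obstacle 3 [(0,16) (11,16) (11,24) (1,24)]:
  edge (0,16)–(11,16): clear
  edge (11,16)–(11,24): clear
  edge (11,24)–(1,24): clear
  edge (1,24)–(0,16): clear
  midpoint (8,19/2) outside
  → clear

BLOCKED by obstacle 1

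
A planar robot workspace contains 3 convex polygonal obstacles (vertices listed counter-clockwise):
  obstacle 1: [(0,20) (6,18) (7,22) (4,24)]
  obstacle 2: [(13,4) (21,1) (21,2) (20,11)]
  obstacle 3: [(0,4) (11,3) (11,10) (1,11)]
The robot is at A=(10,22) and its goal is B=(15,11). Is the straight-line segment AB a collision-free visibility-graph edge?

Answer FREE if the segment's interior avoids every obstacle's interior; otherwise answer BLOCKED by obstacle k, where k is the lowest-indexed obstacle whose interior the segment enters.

FREE

Obstacle 1 [(0,20) (6,18) (7,22) (4,24)]:
  edge (0,20)–(6,18): clear
  edge (6,18)–(7,22): clear
  edge (7,22)–(4,24): clear
  edge (4,24)–(0,20): clear
  midpoint (25/2,33/2) outside
  → clear
Obstacle 2 [(13,4) (21,1) (21,2) (20,11)]:
  edge (13,4)–(21,1): clear
  edge (21,1)–(21,2): clear
  edge (21,2)–(20,11): clear
  edge (20,11)–(13,4): clear
  midpoint (25/2,33/2) outside
  → clear
Obstacle 3 [(0,4) (11,3) (11,10) (1,11)]:
  edge (0,4)–(11,3): clear
  edge (11,3)–(11,10): clear
  edge (11,10)–(1,11): clear
  edge (1,11)–(0,4): clear
  midpoint (25/2,33/2) outside
  → clear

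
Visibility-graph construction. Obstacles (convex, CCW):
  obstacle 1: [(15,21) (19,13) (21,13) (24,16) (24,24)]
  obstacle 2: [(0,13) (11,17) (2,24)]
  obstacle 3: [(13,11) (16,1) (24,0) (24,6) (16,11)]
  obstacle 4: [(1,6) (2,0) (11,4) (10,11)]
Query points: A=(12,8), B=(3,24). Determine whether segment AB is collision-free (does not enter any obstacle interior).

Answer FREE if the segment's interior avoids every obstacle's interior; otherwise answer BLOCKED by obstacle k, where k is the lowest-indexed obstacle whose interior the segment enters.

Obstacle 1 [(15,21) (19,13) (21,13) (24,16) (24,24)]:
  edge (15,21)–(19,13): clear
  edge (19,13)–(21,13): clear
  edge (21,13)–(24,16): clear
  edge (24,16)–(24,24): clear
  edge (24,24)–(15,21): clear
  midpoint (15/2,16) outside
  → clear
Obstacle 2 [(0,13) (11,17) (2,24)]:
  edge (0,13)–(11,17): crosses AB
  edge (11,17)–(2,24): crosses AB
  edge (2,24)–(0,13): clear
  → BLOCKED
Obstacle 3 [(13,11) (16,1) (24,0) (24,6) (16,11)]:
  edge (13,11)–(16,1): clear
  edge (16,1)–(24,0): clear
  edge (24,0)–(24,6): clear
  edge (24,6)–(16,11): clear
  edge (16,11)–(13,11): clear
  midpoint (15/2,16) outside
  → clear
Obstacle 4 [(1,6) (2,0) (11,4) (10,11)]:
  edge (1,6)–(2,0): clear
  edge (2,0)–(11,4): clear
  edge (11,4)–(10,11): clear
  edge (10,11)–(1,6): clear
  midpoint (15/2,16) outside
  → clear

BLOCKED by obstacle 2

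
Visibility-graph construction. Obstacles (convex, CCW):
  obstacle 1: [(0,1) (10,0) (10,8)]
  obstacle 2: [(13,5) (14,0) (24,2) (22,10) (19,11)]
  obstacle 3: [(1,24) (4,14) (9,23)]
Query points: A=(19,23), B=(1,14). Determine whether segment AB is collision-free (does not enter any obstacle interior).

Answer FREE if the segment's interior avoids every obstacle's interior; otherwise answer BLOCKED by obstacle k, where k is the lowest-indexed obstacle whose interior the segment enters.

BLOCKED by obstacle 3

Obstacle 1 [(0,1) (10,0) (10,8)]:
  edge (0,1)–(10,0): clear
  edge (10,0)–(10,8): clear
  edge (10,8)–(0,1): clear
  midpoint (10,37/2) outside
  → clear
Obstacle 2 [(13,5) (14,0) (24,2) (22,10) (19,11)]:
  edge (13,5)–(14,0): clear
  edge (14,0)–(24,2): clear
  edge (24,2)–(22,10): clear
  edge (22,10)–(19,11): clear
  edge (19,11)–(13,5): clear
  midpoint (10,37/2) outside
  → clear
Obstacle 3 [(1,24) (4,14) (9,23)]:
  edge (1,24)–(4,14): crosses AB
  edge (4,14)–(9,23): crosses AB
  edge (9,23)–(1,24): clear
  → BLOCKED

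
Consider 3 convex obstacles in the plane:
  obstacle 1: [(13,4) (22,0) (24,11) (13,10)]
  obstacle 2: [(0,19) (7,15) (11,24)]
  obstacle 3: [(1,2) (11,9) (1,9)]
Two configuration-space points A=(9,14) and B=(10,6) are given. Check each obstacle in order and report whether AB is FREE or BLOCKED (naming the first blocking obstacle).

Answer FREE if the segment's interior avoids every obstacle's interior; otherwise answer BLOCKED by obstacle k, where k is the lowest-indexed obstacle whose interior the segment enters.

Obstacle 1 [(13,4) (22,0) (24,11) (13,10)]:
  edge (13,4)–(22,0): clear
  edge (22,0)–(24,11): clear
  edge (24,11)–(13,10): clear
  edge (13,10)–(13,4): clear
  midpoint (19/2,10) outside
  → clear
Obstacle 2 [(0,19) (7,15) (11,24)]:
  edge (0,19)–(7,15): clear
  edge (7,15)–(11,24): clear
  edge (11,24)–(0,19): clear
  midpoint (19/2,10) outside
  → clear
Obstacle 3 [(1,2) (11,9) (1,9)]:
  edge (1,2)–(11,9): crosses AB
  edge (11,9)–(1,9): crosses AB
  edge (1,9)–(1,2): clear
  → BLOCKED

BLOCKED by obstacle 3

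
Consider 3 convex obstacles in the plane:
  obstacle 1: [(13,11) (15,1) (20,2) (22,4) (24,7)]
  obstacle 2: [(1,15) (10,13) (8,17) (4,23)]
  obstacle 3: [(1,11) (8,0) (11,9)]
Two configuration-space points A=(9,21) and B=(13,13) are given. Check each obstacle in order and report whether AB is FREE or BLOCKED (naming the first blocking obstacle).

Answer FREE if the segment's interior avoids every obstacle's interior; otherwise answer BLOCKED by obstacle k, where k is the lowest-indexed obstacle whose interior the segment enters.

Obstacle 1 [(13,11) (15,1) (20,2) (22,4) (24,7)]:
  edge (13,11)–(15,1): clear
  edge (15,1)–(20,2): clear
  edge (20,2)–(22,4): clear
  edge (22,4)–(24,7): clear
  edge (24,7)–(13,11): clear
  midpoint (11,17) outside
  → clear
Obstacle 2 [(1,15) (10,13) (8,17) (4,23)]:
  edge (1,15)–(10,13): clear
  edge (10,13)–(8,17): clear
  edge (8,17)–(4,23): clear
  edge (4,23)–(1,15): clear
  midpoint (11,17) outside
  → clear
Obstacle 3 [(1,11) (8,0) (11,9)]:
  edge (1,11)–(8,0): clear
  edge (8,0)–(11,9): clear
  edge (11,9)–(1,11): clear
  midpoint (11,17) outside
  → clear

FREE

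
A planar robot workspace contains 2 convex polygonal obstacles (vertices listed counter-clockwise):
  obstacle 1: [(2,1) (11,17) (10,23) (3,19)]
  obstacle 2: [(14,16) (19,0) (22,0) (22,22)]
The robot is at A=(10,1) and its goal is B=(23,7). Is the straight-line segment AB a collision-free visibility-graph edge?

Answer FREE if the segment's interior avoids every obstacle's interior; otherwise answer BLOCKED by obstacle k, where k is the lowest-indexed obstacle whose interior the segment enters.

Obstacle 1 [(2,1) (11,17) (10,23) (3,19)]:
  edge (2,1)–(11,17): clear
  edge (11,17)–(10,23): clear
  edge (10,23)–(3,19): clear
  edge (3,19)–(2,1): clear
  midpoint (33/2,4) outside
  → clear
Obstacle 2 [(14,16) (19,0) (22,0) (22,22)]:
  edge (14,16)–(19,0): crosses AB
  edge (19,0)–(22,0): clear
  edge (22,0)–(22,22): crosses AB
  edge (22,22)–(14,16): clear
  → BLOCKED

BLOCKED by obstacle 2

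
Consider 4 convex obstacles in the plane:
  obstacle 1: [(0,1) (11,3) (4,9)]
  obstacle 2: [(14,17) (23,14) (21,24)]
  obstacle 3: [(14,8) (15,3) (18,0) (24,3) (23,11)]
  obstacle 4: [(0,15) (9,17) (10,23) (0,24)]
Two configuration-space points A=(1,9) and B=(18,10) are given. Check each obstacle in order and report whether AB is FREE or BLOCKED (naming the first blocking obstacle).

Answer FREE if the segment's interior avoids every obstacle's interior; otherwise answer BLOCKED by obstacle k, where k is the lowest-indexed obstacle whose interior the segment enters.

Obstacle 1 [(0,1) (11,3) (4,9)]:
  edge (0,1)–(11,3): clear
  edge (11,3)–(4,9): clear
  edge (4,9)–(0,1): clear
  midpoint (19/2,19/2) outside
  → clear
Obstacle 2 [(14,17) (23,14) (21,24)]:
  edge (14,17)–(23,14): clear
  edge (23,14)–(21,24): clear
  edge (21,24)–(14,17): clear
  midpoint (19/2,19/2) outside
  → clear
Obstacle 3 [(14,8) (15,3) (18,0) (24,3) (23,11)]:
  edge (14,8)–(15,3): clear
  edge (15,3)–(18,0): clear
  edge (18,0)–(24,3): clear
  edge (24,3)–(23,11): clear
  edge (23,11)–(14,8): clear
  midpoint (19/2,19/2) outside
  → clear
Obstacle 4 [(0,15) (9,17) (10,23) (0,24)]:
  edge (0,15)–(9,17): clear
  edge (9,17)–(10,23): clear
  edge (10,23)–(0,24): clear
  edge (0,24)–(0,15): clear
  midpoint (19/2,19/2) outside
  → clear

FREE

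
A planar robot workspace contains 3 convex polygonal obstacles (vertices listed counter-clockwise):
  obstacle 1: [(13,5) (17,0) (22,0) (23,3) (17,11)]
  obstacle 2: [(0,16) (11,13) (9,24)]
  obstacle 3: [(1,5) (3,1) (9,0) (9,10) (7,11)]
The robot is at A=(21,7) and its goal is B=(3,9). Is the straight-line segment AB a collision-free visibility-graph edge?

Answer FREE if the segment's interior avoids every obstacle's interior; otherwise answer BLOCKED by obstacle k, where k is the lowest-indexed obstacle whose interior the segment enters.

BLOCKED by obstacle 1

Obstacle 1 [(13,5) (17,0) (22,0) (23,3) (17,11)]:
  edge (13,5)–(17,0): clear
  edge (17,0)–(22,0): clear
  edge (22,0)–(23,3): clear
  edge (23,3)–(17,11): crosses AB
  edge (17,11)–(13,5): crosses AB
  → BLOCKED
Obstacle 2 [(0,16) (11,13) (9,24)]:
  edge (0,16)–(11,13): clear
  edge (11,13)–(9,24): clear
  edge (9,24)–(0,16): clear
  midpoint (12,8) outside
  → clear
Obstacle 3 [(1,5) (3,1) (9,0) (9,10) (7,11)]:
  edge (1,5)–(3,1): clear
  edge (3,1)–(9,0): clear
  edge (9,0)–(9,10): crosses AB
  edge (9,10)–(7,11): clear
  edge (7,11)–(1,5): crosses AB
  → BLOCKED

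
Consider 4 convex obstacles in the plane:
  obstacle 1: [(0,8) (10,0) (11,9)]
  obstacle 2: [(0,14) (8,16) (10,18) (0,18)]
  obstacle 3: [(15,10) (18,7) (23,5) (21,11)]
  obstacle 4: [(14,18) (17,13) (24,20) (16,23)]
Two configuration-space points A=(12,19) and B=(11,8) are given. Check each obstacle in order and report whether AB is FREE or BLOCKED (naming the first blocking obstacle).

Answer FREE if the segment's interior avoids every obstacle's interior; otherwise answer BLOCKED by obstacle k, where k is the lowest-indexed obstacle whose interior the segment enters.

Obstacle 1 [(0,8) (10,0) (11,9)]:
  edge (0,8)–(10,0): clear
  edge (10,0)–(11,9): clear
  edge (11,9)–(0,8): clear
  midpoint (23/2,27/2) outside
  → clear
Obstacle 2 [(0,14) (8,16) (10,18) (0,18)]:
  edge (0,14)–(8,16): clear
  edge (8,16)–(10,18): clear
  edge (10,18)–(0,18): clear
  edge (0,18)–(0,14): clear
  midpoint (23/2,27/2) outside
  → clear
Obstacle 3 [(15,10) (18,7) (23,5) (21,11)]:
  edge (15,10)–(18,7): clear
  edge (18,7)–(23,5): clear
  edge (23,5)–(21,11): clear
  edge (21,11)–(15,10): clear
  midpoint (23/2,27/2) outside
  → clear
Obstacle 4 [(14,18) (17,13) (24,20) (16,23)]:
  edge (14,18)–(17,13): clear
  edge (17,13)–(24,20): clear
  edge (24,20)–(16,23): clear
  edge (16,23)–(14,18): clear
  midpoint (23/2,27/2) outside
  → clear

FREE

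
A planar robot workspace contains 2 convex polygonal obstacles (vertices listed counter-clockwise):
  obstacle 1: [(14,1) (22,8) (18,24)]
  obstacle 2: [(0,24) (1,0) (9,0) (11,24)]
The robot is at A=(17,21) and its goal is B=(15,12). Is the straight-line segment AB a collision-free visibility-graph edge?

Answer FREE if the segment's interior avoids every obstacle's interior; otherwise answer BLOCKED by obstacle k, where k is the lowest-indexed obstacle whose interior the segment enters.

FREE

Obstacle 1 [(14,1) (22,8) (18,24)]:
  edge (14,1)–(22,8): clear
  edge (22,8)–(18,24): clear
  edge (18,24)–(14,1): clear
  midpoint (16,33/2) outside
  → clear
Obstacle 2 [(0,24) (1,0) (9,0) (11,24)]:
  edge (0,24)–(1,0): clear
  edge (1,0)–(9,0): clear
  edge (9,0)–(11,24): clear
  edge (11,24)–(0,24): clear
  midpoint (16,33/2) outside
  → clear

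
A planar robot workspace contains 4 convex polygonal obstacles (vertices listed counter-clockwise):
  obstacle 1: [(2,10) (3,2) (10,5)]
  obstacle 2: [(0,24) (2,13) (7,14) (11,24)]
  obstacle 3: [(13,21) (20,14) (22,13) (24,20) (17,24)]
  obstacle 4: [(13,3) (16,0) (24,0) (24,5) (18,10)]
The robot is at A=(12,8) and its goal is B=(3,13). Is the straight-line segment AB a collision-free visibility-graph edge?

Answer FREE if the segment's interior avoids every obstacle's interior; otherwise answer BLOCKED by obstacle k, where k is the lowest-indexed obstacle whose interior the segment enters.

FREE

Obstacle 1 [(2,10) (3,2) (10,5)]:
  edge (2,10)–(3,2): clear
  edge (3,2)–(10,5): clear
  edge (10,5)–(2,10): clear
  midpoint (15/2,21/2) outside
  → clear
Obstacle 2 [(0,24) (2,13) (7,14) (11,24)]:
  edge (0,24)–(2,13): clear
  edge (2,13)–(7,14): clear
  edge (7,14)–(11,24): clear
  edge (11,24)–(0,24): clear
  midpoint (15/2,21/2) outside
  → clear
Obstacle 3 [(13,21) (20,14) (22,13) (24,20) (17,24)]:
  edge (13,21)–(20,14): clear
  edge (20,14)–(22,13): clear
  edge (22,13)–(24,20): clear
  edge (24,20)–(17,24): clear
  edge (17,24)–(13,21): clear
  midpoint (15/2,21/2) outside
  → clear
Obstacle 4 [(13,3) (16,0) (24,0) (24,5) (18,10)]:
  edge (13,3)–(16,0): clear
  edge (16,0)–(24,0): clear
  edge (24,0)–(24,5): clear
  edge (24,5)–(18,10): clear
  edge (18,10)–(13,3): clear
  midpoint (15/2,21/2) outside
  → clear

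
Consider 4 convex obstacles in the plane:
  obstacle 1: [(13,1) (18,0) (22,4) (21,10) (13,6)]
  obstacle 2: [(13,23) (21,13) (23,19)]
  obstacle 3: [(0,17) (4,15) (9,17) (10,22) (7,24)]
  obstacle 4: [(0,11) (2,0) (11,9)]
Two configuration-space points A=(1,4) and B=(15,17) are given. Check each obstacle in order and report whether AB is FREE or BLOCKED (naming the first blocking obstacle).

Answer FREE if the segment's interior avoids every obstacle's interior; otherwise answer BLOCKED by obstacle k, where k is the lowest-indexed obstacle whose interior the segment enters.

BLOCKED by obstacle 4

Obstacle 1 [(13,1) (18,0) (22,4) (21,10) (13,6)]:
  edge (13,1)–(18,0): clear
  edge (18,0)–(22,4): clear
  edge (22,4)–(21,10): clear
  edge (21,10)–(13,6): clear
  edge (13,6)–(13,1): clear
  midpoint (8,21/2) outside
  → clear
Obstacle 2 [(13,23) (21,13) (23,19)]:
  edge (13,23)–(21,13): clear
  edge (21,13)–(23,19): clear
  edge (23,19)–(13,23): clear
  midpoint (8,21/2) outside
  → clear
Obstacle 3 [(0,17) (4,15) (9,17) (10,22) (7,24)]:
  edge (0,17)–(4,15): clear
  edge (4,15)–(9,17): clear
  edge (9,17)–(10,22): clear
  edge (10,22)–(7,24): clear
  edge (7,24)–(0,17): clear
  midpoint (8,21/2) outside
  → clear
Obstacle 4 [(0,11) (2,0) (11,9)]:
  edge (0,11)–(2,0): crosses AB
  edge (2,0)–(11,9): clear
  edge (11,9)–(0,11): crosses AB
  → BLOCKED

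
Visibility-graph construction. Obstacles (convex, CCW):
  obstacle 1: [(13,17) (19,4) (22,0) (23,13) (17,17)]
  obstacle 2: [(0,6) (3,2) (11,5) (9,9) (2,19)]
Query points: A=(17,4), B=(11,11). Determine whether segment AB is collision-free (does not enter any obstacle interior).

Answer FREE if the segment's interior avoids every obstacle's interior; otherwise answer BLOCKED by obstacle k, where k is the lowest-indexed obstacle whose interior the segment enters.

Obstacle 1 [(13,17) (19,4) (22,0) (23,13) (17,17)]:
  edge (13,17)–(19,4): clear
  edge (19,4)–(22,0): clear
  edge (22,0)–(23,13): clear
  edge (23,13)–(17,17): clear
  edge (17,17)–(13,17): clear
  midpoint (14,15/2) outside
  → clear
Obstacle 2 [(0,6) (3,2) (11,5) (9,9) (2,19)]:
  edge (0,6)–(3,2): clear
  edge (3,2)–(11,5): clear
  edge (11,5)–(9,9): clear
  edge (9,9)–(2,19): clear
  edge (2,19)–(0,6): clear
  midpoint (14,15/2) outside
  → clear

FREE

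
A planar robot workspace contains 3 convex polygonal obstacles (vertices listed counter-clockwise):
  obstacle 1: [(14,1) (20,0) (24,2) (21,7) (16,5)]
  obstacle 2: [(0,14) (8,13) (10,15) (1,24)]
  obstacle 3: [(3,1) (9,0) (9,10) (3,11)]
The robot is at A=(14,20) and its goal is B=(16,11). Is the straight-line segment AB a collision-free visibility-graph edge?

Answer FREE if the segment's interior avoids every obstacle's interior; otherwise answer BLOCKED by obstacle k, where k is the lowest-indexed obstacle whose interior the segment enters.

FREE

Obstacle 1 [(14,1) (20,0) (24,2) (21,7) (16,5)]:
  edge (14,1)–(20,0): clear
  edge (20,0)–(24,2): clear
  edge (24,2)–(21,7): clear
  edge (21,7)–(16,5): clear
  edge (16,5)–(14,1): clear
  midpoint (15,31/2) outside
  → clear
Obstacle 2 [(0,14) (8,13) (10,15) (1,24)]:
  edge (0,14)–(8,13): clear
  edge (8,13)–(10,15): clear
  edge (10,15)–(1,24): clear
  edge (1,24)–(0,14): clear
  midpoint (15,31/2) outside
  → clear
Obstacle 3 [(3,1) (9,0) (9,10) (3,11)]:
  edge (3,1)–(9,0): clear
  edge (9,0)–(9,10): clear
  edge (9,10)–(3,11): clear
  edge (3,11)–(3,1): clear
  midpoint (15,31/2) outside
  → clear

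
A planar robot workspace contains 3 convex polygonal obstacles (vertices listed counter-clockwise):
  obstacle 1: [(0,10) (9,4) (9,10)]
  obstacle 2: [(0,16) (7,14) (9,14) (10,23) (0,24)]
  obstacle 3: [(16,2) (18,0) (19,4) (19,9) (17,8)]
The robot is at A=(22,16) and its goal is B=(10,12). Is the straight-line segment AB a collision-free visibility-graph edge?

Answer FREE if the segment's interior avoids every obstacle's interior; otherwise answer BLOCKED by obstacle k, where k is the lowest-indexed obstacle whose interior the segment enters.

FREE

Obstacle 1 [(0,10) (9,4) (9,10)]:
  edge (0,10)–(9,4): clear
  edge (9,4)–(9,10): clear
  edge (9,10)–(0,10): clear
  midpoint (16,14) outside
  → clear
Obstacle 2 [(0,16) (7,14) (9,14) (10,23) (0,24)]:
  edge (0,16)–(7,14): clear
  edge (7,14)–(9,14): clear
  edge (9,14)–(10,23): clear
  edge (10,23)–(0,24): clear
  edge (0,24)–(0,16): clear
  midpoint (16,14) outside
  → clear
Obstacle 3 [(16,2) (18,0) (19,4) (19,9) (17,8)]:
  edge (16,2)–(18,0): clear
  edge (18,0)–(19,4): clear
  edge (19,4)–(19,9): clear
  edge (19,9)–(17,8): clear
  edge (17,8)–(16,2): clear
  midpoint (16,14) outside
  → clear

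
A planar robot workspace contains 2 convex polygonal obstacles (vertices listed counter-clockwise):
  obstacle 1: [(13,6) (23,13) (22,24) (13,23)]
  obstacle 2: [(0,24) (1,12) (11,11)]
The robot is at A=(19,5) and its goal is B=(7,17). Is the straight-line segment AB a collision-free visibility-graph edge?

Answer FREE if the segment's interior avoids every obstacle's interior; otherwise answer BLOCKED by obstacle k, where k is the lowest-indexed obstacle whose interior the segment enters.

BLOCKED by obstacle 1

Obstacle 1 [(13,6) (23,13) (22,24) (13,23)]:
  edge (13,6)–(23,13): crosses AB
  edge (23,13)–(22,24): clear
  edge (22,24)–(13,23): clear
  edge (13,23)–(13,6): crosses AB
  → BLOCKED
Obstacle 2 [(0,24) (1,12) (11,11)]:
  edge (0,24)–(1,12): clear
  edge (1,12)–(11,11): clear
  edge (11,11)–(0,24): clear
  midpoint (13,11) outside
  → clear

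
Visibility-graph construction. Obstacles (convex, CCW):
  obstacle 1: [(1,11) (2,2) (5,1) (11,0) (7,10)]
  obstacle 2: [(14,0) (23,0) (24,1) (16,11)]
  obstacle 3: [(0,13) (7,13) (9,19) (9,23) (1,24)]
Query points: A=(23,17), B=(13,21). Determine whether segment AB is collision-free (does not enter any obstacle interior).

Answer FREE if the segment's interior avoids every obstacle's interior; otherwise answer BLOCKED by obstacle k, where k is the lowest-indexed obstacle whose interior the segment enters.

Obstacle 1 [(1,11) (2,2) (5,1) (11,0) (7,10)]:
  edge (1,11)–(2,2): clear
  edge (2,2)–(5,1): clear
  edge (5,1)–(11,0): clear
  edge (11,0)–(7,10): clear
  edge (7,10)–(1,11): clear
  midpoint (18,19) outside
  → clear
Obstacle 2 [(14,0) (23,0) (24,1) (16,11)]:
  edge (14,0)–(23,0): clear
  edge (23,0)–(24,1): clear
  edge (24,1)–(16,11): clear
  edge (16,11)–(14,0): clear
  midpoint (18,19) outside
  → clear
Obstacle 3 [(0,13) (7,13) (9,19) (9,23) (1,24)]:
  edge (0,13)–(7,13): clear
  edge (7,13)–(9,19): clear
  edge (9,19)–(9,23): clear
  edge (9,23)–(1,24): clear
  edge (1,24)–(0,13): clear
  midpoint (18,19) outside
  → clear

FREE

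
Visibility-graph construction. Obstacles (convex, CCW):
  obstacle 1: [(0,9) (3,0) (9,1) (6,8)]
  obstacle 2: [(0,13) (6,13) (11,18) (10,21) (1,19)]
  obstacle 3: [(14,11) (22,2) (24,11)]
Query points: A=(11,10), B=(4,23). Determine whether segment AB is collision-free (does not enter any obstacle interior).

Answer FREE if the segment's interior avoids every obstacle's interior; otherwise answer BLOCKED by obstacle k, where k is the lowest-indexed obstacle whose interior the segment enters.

BLOCKED by obstacle 2

Obstacle 1 [(0,9) (3,0) (9,1) (6,8)]:
  edge (0,9)–(3,0): clear
  edge (3,0)–(9,1): clear
  edge (9,1)–(6,8): clear
  edge (6,8)–(0,9): clear
  midpoint (15/2,33/2) outside
  → clear
Obstacle 2 [(0,13) (6,13) (11,18) (10,21) (1,19)]:
  edge (0,13)–(6,13): clear
  edge (6,13)–(11,18): crosses AB
  edge (11,18)–(10,21): clear
  edge (10,21)–(1,19): crosses AB
  edge (1,19)–(0,13): clear
  → BLOCKED
Obstacle 3 [(14,11) (22,2) (24,11)]:
  edge (14,11)–(22,2): clear
  edge (22,2)–(24,11): clear
  edge (24,11)–(14,11): clear
  midpoint (15/2,33/2) outside
  → clear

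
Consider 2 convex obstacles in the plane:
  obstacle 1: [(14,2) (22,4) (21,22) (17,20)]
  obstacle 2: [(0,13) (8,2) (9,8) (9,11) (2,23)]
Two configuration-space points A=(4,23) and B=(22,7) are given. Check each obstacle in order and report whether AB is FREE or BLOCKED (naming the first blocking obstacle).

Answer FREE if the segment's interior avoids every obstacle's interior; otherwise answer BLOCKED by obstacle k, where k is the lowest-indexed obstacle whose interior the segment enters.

Obstacle 1 [(14,2) (22,4) (21,22) (17,20)]:
  edge (14,2)–(22,4): clear
  edge (22,4)–(21,22): crosses AB
  edge (21,22)–(17,20): clear
  edge (17,20)–(14,2): crosses AB
  → BLOCKED
Obstacle 2 [(0,13) (8,2) (9,8) (9,11) (2,23)]:
  edge (0,13)–(8,2): clear
  edge (8,2)–(9,8): clear
  edge (9,8)–(9,11): clear
  edge (9,11)–(2,23): clear
  edge (2,23)–(0,13): clear
  midpoint (13,15) outside
  → clear

BLOCKED by obstacle 1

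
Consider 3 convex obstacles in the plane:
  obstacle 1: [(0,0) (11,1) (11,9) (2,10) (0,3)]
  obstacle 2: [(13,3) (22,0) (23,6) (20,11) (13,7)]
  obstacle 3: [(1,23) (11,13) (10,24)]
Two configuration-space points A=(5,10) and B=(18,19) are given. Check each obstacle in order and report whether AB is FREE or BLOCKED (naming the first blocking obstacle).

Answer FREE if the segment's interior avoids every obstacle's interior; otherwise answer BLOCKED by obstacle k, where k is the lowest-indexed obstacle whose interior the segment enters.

Obstacle 1 [(0,0) (11,1) (11,9) (2,10) (0,3)]:
  edge (0,0)–(11,1): clear
  edge (11,1)–(11,9): clear
  edge (11,9)–(2,10): clear
  edge (2,10)–(0,3): clear
  edge (0,3)–(0,0): clear
  midpoint (23/2,29/2) outside
  → clear
Obstacle 2 [(13,3) (22,0) (23,6) (20,11) (13,7)]:
  edge (13,3)–(22,0): clear
  edge (22,0)–(23,6): clear
  edge (23,6)–(20,11): clear
  edge (20,11)–(13,7): clear
  edge (13,7)–(13,3): clear
  midpoint (23/2,29/2) outside
  → clear
Obstacle 3 [(1,23) (11,13) (10,24)]:
  edge (1,23)–(11,13): crosses AB
  edge (11,13)–(10,24): crosses AB
  edge (10,24)–(1,23): clear
  → BLOCKED

BLOCKED by obstacle 3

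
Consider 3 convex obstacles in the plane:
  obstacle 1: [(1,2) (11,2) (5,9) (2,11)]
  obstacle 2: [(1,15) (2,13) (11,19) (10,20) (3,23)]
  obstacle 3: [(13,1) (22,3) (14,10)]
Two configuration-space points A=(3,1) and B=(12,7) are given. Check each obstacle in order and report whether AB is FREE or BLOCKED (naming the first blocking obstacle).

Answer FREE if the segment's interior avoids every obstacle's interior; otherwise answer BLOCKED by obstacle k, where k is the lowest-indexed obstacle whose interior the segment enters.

BLOCKED by obstacle 1

Obstacle 1 [(1,2) (11,2) (5,9) (2,11)]:
  edge (1,2)–(11,2): crosses AB
  edge (11,2)–(5,9): crosses AB
  edge (5,9)–(2,11): clear
  edge (2,11)–(1,2): clear
  → BLOCKED
Obstacle 2 [(1,15) (2,13) (11,19) (10,20) (3,23)]:
  edge (1,15)–(2,13): clear
  edge (2,13)–(11,19): clear
  edge (11,19)–(10,20): clear
  edge (10,20)–(3,23): clear
  edge (3,23)–(1,15): clear
  midpoint (15/2,4) outside
  → clear
Obstacle 3 [(13,1) (22,3) (14,10)]:
  edge (13,1)–(22,3): clear
  edge (22,3)–(14,10): clear
  edge (14,10)–(13,1): clear
  midpoint (15/2,4) outside
  → clear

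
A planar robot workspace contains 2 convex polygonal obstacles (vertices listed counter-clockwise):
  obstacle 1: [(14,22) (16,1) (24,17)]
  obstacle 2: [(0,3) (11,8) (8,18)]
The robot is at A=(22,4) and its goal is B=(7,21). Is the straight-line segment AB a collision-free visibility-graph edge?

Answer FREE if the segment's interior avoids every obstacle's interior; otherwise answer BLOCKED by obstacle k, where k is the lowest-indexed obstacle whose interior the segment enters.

BLOCKED by obstacle 1

Obstacle 1 [(14,22) (16,1) (24,17)]:
  edge (14,22)–(16,1): crosses AB
  edge (16,1)–(24,17): crosses AB
  edge (24,17)–(14,22): clear
  → BLOCKED
Obstacle 2 [(0,3) (11,8) (8,18)]:
  edge (0,3)–(11,8): clear
  edge (11,8)–(8,18): clear
  edge (8,18)–(0,3): clear
  midpoint (29/2,25/2) outside
  → clear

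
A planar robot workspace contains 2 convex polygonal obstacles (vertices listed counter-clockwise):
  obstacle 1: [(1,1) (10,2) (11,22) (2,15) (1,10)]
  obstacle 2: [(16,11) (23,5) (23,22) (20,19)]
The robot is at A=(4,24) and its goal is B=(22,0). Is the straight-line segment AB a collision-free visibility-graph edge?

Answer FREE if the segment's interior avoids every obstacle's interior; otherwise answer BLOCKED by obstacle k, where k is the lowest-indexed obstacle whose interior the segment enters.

BLOCKED by obstacle 1

Obstacle 1 [(1,1) (10,2) (11,22) (2,15) (1,10)]:
  edge (1,1)–(10,2): clear
  edge (10,2)–(11,22): crosses AB
  edge (11,22)–(2,15): crosses AB
  edge (2,15)–(1,10): clear
  edge (1,10)–(1,1): clear
  → BLOCKED
Obstacle 2 [(16,11) (23,5) (23,22) (20,19)]:
  edge (16,11)–(23,5): clear
  edge (23,5)–(23,22): clear
  edge (23,22)–(20,19): clear
  edge (20,19)–(16,11): clear
  midpoint (13,12) outside
  → clear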